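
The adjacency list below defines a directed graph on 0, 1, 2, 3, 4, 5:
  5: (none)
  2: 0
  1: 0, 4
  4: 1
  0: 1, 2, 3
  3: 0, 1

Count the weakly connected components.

From 0: component {0, 1, 2, 3, 4}.
From 5: component {5}.
That's 2 components.

2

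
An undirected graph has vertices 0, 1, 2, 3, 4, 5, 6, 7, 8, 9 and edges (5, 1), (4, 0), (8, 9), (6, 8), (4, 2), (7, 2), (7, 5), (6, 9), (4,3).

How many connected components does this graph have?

2

From 0: component {0, 1, 2, 3, 4, 5, 7}.
From 6: component {6, 8, 9}.
That's 2 components.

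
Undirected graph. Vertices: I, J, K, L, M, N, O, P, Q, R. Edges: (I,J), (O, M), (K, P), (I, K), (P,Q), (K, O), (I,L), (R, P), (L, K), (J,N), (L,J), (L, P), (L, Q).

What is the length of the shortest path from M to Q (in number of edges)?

4

Distance 0: M.
Distance 1: O.
Distance 2: K.
Distance 3: I, L, P.
Distance 4: J, Q, R — contains Q.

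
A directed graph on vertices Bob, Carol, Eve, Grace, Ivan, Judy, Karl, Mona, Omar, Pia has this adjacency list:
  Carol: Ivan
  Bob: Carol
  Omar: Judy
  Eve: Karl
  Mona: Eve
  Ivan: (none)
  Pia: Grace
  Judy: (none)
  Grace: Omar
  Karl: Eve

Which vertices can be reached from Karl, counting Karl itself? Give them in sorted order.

Start at Karl.
Its neighbours: Eve.
Nothing further is reachable.

Eve, Karl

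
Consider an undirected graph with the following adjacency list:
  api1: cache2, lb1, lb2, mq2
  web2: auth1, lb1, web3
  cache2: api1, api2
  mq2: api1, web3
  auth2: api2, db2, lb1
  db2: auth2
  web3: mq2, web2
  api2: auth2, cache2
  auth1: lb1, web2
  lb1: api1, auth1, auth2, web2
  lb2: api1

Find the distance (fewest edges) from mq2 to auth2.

Distance 0: mq2.
Distance 1: api1, web3.
Distance 2: cache2, lb1, lb2, web2.
Distance 3: api2, auth1, auth2 — contains auth2.

3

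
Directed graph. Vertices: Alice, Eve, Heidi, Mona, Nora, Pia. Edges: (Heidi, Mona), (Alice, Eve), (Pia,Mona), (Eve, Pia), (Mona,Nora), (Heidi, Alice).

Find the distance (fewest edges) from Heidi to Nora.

2

Distance 0: Heidi.
Distance 1: Alice, Mona.
Distance 2: Eve, Nora — contains Nora.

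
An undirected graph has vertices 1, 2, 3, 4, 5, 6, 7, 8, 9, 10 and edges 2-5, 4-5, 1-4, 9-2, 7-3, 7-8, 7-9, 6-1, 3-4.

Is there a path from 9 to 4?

Explore from 9.
Distance 1: reach 2, 7.
Distance 2: reach 3, 5, 8.
Distance 3: reach 4.
Found 4.

Yes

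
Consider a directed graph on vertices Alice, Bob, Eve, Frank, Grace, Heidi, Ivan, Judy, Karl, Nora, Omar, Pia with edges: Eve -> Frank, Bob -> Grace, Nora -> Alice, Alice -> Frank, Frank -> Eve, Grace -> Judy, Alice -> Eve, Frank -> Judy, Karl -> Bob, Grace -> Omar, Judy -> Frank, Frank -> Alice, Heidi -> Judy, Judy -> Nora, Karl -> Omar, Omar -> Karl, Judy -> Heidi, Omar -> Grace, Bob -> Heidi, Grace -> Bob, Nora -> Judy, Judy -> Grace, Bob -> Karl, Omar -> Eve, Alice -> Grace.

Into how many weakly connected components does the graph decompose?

From Alice: component {Alice, Bob, Eve, Frank, Grace, Heidi, Judy, Karl, Nora, Omar}.
From Ivan: component {Ivan}.
From Pia: component {Pia}.
That's 3 components.

3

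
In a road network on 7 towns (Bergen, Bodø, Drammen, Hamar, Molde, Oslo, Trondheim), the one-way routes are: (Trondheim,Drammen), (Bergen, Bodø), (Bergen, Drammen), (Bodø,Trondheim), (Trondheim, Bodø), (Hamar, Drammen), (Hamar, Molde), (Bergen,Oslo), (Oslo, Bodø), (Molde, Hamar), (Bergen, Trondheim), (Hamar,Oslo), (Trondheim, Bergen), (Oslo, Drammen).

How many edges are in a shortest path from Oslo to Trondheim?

Distance 0: Oslo.
Distance 1: Bodø, Drammen.
Distance 2: Trondheim — contains Trondheim.

2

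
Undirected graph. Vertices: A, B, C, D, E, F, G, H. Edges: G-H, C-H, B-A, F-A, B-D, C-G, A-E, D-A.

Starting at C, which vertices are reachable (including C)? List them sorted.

C, G, H

Start at C.
Its neighbours: G, H.
Nothing further is reachable.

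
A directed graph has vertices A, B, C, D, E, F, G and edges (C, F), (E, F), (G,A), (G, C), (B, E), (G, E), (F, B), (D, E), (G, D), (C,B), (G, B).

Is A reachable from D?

Explore from D.
Distance 1: reach E.
Distance 2: reach F.
Distance 3: reach B.
The search from D is exhausted; no directed path reaches A.

No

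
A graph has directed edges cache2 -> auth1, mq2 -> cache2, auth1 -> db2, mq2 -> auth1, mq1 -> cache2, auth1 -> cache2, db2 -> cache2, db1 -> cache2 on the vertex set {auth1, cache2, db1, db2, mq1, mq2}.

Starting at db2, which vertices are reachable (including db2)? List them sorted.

auth1, cache2, db2

Start at db2.
Its neighbours: cache2.
Then their neighbours: auth1.
Nothing further is reachable.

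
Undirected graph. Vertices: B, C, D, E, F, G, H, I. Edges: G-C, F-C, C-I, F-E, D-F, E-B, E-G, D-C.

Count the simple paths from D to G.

D–C–F–E–G
D–C–G
D–F–C–G
D–F–E–G

4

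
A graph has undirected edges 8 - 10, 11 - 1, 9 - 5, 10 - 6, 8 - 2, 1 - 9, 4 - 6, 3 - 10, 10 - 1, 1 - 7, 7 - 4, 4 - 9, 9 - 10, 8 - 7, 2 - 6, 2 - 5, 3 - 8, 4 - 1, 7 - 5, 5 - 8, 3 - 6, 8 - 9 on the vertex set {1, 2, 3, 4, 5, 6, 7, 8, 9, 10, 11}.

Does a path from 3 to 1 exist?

Explore from 3.
Distance 1: reach 6, 8, 10.
Distance 2: reach 1, 2, 4, 5, 7, 9.
Found 1.

Yes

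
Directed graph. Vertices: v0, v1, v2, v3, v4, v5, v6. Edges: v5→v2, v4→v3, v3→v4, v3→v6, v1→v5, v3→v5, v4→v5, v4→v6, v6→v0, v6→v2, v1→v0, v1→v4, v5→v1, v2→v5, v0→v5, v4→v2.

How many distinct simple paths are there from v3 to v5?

v3→v4→v2→v5
v3→v4→v5
v3→v4→v6→v0→v5
v3→v4→v6→v2→v5
v3→v5
v3→v6→v0→v5
v3→v6→v2→v5

7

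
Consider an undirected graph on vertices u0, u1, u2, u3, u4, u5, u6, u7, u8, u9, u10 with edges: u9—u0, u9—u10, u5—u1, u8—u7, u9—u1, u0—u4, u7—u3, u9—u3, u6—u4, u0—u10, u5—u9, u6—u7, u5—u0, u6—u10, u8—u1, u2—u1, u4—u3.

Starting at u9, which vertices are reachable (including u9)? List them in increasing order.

Start at u9.
Its neighbours: u0, u1, u3, u5, u10.
Then their neighbours: u2, u4, u6, u7, u8.
Every vertex is now reached.

u0, u1, u2, u3, u4, u5, u6, u7, u8, u9, u10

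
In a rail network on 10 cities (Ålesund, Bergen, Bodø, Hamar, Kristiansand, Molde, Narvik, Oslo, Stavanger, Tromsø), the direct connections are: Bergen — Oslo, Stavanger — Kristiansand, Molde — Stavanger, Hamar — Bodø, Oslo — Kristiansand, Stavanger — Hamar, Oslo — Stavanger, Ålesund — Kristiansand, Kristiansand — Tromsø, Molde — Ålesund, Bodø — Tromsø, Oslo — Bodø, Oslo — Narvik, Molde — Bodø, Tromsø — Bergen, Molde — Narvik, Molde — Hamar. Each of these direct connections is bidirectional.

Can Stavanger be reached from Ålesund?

Yes

Explore from Ålesund.
Distance 1: reach Kristiansand, Molde.
Distance 2: reach Bodø, Hamar, Narvik, Oslo, Stavanger, Tromsø.
Found Stavanger.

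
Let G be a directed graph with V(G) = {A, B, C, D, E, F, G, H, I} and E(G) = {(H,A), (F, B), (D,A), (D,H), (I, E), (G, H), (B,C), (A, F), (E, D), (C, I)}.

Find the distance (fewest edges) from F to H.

6

Distance 0: F.
Distance 1: B.
Distance 2: C.
Distance 3: I.
Distance 4: E.
Distance 5: D.
Distance 6: A, H — contains H.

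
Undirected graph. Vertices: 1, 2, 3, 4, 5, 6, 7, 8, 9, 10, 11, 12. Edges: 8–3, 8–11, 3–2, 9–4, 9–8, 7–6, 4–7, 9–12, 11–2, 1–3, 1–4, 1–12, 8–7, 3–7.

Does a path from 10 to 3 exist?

10 has no edges, so nothing is reachable from it.

No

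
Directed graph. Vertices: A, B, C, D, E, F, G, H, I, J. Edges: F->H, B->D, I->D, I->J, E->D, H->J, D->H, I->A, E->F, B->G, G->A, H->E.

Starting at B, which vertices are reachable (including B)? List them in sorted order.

Start at B.
Its neighbours: D, G.
Then their neighbours: A, H.
Then next layer: E, J.
Then next layer: F.
Nothing further is reachable.

A, B, D, E, F, G, H, J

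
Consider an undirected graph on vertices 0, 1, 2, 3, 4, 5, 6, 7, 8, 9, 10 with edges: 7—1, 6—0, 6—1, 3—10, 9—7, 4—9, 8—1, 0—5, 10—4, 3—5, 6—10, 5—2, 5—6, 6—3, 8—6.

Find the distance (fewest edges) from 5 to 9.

Distance 0: 5.
Distance 1: 0, 2, 3, 6.
Distance 2: 1, 8, 10.
Distance 3: 4, 7.
Distance 4: 9 — contains 9.

4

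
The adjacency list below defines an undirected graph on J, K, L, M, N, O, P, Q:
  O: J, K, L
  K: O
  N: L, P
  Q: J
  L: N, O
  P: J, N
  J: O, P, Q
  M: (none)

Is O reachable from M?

No

M has no edges, so nothing is reachable from it.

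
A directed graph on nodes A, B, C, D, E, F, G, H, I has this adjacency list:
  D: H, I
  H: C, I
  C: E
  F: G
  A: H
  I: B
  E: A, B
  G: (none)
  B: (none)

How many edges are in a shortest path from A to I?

Distance 0: A.
Distance 1: H.
Distance 2: C, I — contains I.

2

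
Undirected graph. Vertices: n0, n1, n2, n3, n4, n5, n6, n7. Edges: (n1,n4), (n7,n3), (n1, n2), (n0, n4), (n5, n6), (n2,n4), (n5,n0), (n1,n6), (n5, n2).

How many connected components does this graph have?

From n0: component {n0, n1, n2, n4, n5, n6}.
From n3: component {n3, n7}.
That's 2 components.

2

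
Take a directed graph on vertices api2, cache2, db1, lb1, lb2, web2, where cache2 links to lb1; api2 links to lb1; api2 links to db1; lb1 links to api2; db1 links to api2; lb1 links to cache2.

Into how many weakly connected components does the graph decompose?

3

From api2: component {api2, cache2, db1, lb1}.
From lb2: component {lb2}.
From web2: component {web2}.
That's 3 components.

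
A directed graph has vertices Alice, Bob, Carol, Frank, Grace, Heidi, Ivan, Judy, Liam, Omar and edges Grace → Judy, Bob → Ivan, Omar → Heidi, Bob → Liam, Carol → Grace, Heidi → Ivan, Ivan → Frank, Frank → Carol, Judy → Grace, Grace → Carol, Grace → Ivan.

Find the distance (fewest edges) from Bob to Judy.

5

Distance 0: Bob.
Distance 1: Ivan, Liam.
Distance 2: Frank.
Distance 3: Carol.
Distance 4: Grace.
Distance 5: Judy — contains Judy.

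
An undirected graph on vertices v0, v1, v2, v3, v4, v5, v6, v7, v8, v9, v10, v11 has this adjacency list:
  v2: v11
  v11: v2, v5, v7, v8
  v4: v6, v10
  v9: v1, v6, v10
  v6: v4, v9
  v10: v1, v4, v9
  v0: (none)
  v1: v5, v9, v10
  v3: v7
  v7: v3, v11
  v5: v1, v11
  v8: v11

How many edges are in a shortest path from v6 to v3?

6

Distance 0: v6.
Distance 1: v4, v9.
Distance 2: v1, v10.
Distance 3: v5.
Distance 4: v11.
Distance 5: v2, v7, v8.
Distance 6: v3 — contains v3.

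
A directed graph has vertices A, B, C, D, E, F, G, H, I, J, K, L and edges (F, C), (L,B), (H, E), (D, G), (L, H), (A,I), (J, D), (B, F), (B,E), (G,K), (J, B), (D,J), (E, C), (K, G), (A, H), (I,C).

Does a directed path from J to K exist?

Yes

Explore from J.
Distance 1: reach B, D.
Distance 2: reach E, F, G.
Distance 3: reach C, K.
Found K.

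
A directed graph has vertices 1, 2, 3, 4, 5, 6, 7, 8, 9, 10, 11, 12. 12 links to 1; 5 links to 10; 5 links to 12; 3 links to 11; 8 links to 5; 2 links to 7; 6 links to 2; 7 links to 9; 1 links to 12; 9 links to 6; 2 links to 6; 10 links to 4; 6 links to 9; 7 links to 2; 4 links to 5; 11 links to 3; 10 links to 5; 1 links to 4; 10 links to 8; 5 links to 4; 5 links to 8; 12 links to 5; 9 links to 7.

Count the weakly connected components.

3

From 1: component {1, 4, 5, 8, 10, 12}.
From 2: component {2, 6, 7, 9}.
From 3: component {3, 11}.
That's 3 components.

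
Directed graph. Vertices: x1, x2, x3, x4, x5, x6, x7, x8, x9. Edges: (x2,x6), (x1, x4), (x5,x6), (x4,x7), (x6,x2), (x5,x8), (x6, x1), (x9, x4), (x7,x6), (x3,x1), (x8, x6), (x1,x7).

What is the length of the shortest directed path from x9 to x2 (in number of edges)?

Distance 0: x9.
Distance 1: x4.
Distance 2: x7.
Distance 3: x6.
Distance 4: x1, x2 — contains x2.

4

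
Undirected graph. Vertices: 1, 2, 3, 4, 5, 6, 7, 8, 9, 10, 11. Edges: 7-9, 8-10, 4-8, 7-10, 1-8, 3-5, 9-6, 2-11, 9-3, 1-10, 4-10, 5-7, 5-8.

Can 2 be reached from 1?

Explore from 1.
Distance 1: reach 8, 10.
Distance 2: reach 4, 5, 7.
Distance 3: reach 3, 9.
Distance 4: reach 6.
The search is exhausted without reaching 2; it lies in a different component.

No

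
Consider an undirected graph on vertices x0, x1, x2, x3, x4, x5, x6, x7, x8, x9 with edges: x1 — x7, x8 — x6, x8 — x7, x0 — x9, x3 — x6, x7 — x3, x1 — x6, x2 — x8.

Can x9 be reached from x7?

Explore from x7.
Distance 1: reach x1, x3, x8.
Distance 2: reach x2, x6.
The search is exhausted without reaching x9; it lies in a different component.

No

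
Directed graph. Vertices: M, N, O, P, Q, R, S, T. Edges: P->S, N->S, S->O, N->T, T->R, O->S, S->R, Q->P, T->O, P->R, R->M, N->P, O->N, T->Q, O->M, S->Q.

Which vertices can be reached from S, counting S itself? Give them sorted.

M, N, O, P, Q, R, S, T

Start at S.
Its neighbours: O, Q, R.
Then their neighbours: M, N, P.
Then next layer: T.
Every vertex is now reached.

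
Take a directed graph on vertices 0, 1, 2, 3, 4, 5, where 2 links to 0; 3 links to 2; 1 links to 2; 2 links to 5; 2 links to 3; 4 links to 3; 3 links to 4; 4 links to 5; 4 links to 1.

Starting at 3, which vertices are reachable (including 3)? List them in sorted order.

0, 1, 2, 3, 4, 5

Start at 3.
Its neighbours: 2, 4.
Then their neighbours: 0, 1, 5.
Every vertex is now reached.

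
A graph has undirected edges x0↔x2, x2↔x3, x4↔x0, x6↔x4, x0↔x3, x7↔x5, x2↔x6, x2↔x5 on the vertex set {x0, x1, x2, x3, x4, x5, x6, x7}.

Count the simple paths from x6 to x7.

x6–x2–x5–x7
x6–x4–x0–x2–x5–x7
x6–x4–x0–x3–x2–x5–x7

3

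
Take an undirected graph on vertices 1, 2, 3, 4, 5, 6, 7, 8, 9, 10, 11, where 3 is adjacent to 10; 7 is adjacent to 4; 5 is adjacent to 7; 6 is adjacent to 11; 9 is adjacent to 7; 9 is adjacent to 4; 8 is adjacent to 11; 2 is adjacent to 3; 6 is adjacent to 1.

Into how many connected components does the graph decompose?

From 1: component {1, 6, 8, 11}.
From 2: component {2, 3, 10}.
From 4: component {4, 5, 7, 9}.
That's 3 components.

3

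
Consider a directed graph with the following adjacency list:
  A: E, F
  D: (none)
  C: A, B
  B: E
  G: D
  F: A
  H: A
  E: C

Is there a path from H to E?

Explore from H.
Distance 1: reach A.
Distance 2: reach E, F.
Found E.

Yes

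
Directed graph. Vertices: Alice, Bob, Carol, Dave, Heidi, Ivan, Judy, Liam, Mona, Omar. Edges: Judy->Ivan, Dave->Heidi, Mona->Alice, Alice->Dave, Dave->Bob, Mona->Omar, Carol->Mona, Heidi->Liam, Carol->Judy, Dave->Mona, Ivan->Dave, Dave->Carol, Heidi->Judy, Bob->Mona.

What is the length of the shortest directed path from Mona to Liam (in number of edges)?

4

Distance 0: Mona.
Distance 1: Alice, Omar.
Distance 2: Dave.
Distance 3: Bob, Carol, Heidi.
Distance 4: Judy, Liam — contains Liam.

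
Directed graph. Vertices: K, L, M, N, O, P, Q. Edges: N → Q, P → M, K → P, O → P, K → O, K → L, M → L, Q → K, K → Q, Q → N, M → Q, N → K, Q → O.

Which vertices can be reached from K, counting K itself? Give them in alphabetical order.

Start at K.
Its neighbours: L, O, P, Q.
Then their neighbours: M, N.
Every vertex is now reached.

K, L, M, N, O, P, Q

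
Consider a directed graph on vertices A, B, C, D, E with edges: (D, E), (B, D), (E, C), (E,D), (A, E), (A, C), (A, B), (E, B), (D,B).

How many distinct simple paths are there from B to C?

1

B→D→E→C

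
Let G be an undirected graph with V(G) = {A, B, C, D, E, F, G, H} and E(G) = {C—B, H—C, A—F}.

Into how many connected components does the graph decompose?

5

From A: component {A, F}.
From B: component {B, C, H}.
From D: component {D}.
From E: component {E}.
From G: component {G}.
That's 5 components.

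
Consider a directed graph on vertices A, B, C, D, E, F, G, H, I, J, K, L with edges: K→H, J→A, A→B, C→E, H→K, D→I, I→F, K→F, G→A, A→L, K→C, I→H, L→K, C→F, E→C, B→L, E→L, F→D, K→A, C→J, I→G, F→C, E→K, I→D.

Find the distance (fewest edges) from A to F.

3

Distance 0: A.
Distance 1: B, L.
Distance 2: K.
Distance 3: C, F, H — contains F.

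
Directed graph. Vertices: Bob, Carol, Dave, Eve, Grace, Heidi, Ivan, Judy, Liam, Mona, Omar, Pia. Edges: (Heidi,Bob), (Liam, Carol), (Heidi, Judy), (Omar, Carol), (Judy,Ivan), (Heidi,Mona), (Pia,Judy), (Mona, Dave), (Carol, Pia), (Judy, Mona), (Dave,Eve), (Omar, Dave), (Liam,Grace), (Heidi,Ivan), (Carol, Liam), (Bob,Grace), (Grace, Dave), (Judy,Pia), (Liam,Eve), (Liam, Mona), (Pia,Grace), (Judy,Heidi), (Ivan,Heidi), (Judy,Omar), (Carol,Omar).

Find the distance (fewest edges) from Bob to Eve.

3

Distance 0: Bob.
Distance 1: Grace.
Distance 2: Dave.
Distance 3: Eve — contains Eve.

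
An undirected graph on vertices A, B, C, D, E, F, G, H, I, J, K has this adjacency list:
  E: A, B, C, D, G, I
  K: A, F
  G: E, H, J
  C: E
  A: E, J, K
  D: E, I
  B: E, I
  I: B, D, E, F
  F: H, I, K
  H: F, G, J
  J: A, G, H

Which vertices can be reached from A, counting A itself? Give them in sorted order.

Start at A.
Its neighbours: E, J, K.
Then their neighbours: B, C, D, F, G, H, I.
Every vertex is now reached.

A, B, C, D, E, F, G, H, I, J, K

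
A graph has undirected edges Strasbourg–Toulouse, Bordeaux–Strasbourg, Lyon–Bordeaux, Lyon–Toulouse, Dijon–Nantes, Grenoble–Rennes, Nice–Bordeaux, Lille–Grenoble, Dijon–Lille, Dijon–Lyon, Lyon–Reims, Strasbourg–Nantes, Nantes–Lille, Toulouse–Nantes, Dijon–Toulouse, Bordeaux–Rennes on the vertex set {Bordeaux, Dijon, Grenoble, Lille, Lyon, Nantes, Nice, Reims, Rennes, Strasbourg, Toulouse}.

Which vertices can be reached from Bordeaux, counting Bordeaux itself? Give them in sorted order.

Start at Bordeaux.
Its neighbours: Lyon, Nice, Rennes, Strasbourg.
Then their neighbours: Dijon, Grenoble, Nantes, Reims, Toulouse.
Then next layer: Lille.
Every vertex is now reached.

Bordeaux, Dijon, Grenoble, Lille, Lyon, Nantes, Nice, Reims, Rennes, Strasbourg, Toulouse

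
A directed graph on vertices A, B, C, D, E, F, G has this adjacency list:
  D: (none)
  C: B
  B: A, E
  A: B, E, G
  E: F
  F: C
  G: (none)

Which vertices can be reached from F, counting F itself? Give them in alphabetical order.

A, B, C, E, F, G

Start at F.
Its neighbours: C.
Then their neighbours: B.
Then next layer: A, E.
Then next layer: G.
Nothing further is reachable.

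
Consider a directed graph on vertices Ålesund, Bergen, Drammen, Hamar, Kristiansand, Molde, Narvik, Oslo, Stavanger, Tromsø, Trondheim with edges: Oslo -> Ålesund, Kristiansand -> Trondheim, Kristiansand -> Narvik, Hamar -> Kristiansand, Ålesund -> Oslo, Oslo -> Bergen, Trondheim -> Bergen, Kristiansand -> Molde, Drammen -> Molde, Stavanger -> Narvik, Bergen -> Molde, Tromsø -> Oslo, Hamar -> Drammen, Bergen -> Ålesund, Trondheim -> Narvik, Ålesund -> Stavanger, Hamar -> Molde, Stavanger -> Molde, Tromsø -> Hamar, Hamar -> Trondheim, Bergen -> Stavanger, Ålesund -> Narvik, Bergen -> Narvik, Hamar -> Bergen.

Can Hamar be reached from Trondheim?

No

Explore from Trondheim.
Distance 1: reach Bergen, Narvik.
Distance 2: reach Ålesund, Molde, Stavanger.
Distance 3: reach Oslo.
The search from Trondheim is exhausted; no directed path reaches Hamar.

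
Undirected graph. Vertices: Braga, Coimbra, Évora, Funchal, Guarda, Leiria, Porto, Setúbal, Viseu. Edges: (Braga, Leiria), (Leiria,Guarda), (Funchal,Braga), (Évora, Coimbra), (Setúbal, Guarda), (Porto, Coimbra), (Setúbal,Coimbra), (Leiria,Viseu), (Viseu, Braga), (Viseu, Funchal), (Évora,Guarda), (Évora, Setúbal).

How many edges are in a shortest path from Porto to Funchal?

6

Distance 0: Porto.
Distance 1: Coimbra.
Distance 2: Évora, Setúbal.
Distance 3: Guarda.
Distance 4: Leiria.
Distance 5: Braga, Viseu.
Distance 6: Funchal — contains Funchal.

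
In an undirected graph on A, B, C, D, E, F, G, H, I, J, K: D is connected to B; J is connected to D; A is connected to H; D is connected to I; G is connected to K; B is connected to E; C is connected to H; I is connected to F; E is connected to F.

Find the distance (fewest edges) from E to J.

3

Distance 0: E.
Distance 1: B, F.
Distance 2: D, I.
Distance 3: J — contains J.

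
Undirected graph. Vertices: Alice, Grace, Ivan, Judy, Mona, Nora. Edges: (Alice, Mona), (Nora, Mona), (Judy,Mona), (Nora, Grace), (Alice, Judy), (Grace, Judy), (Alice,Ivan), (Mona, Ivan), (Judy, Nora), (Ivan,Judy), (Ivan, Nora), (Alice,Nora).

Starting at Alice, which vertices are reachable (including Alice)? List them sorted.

Alice, Grace, Ivan, Judy, Mona, Nora

Start at Alice.
Its neighbours: Ivan, Judy, Mona, Nora.
Then their neighbours: Grace.
Every vertex is now reached.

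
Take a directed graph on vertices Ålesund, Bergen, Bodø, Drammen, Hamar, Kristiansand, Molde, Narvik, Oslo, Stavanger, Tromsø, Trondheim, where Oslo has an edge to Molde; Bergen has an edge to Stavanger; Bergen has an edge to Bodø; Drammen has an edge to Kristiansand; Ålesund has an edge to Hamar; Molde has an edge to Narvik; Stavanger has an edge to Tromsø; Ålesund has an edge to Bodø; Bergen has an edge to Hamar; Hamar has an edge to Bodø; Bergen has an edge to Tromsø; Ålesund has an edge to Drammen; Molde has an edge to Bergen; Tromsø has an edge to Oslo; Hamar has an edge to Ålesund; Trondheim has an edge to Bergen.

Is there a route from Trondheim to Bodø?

Yes

Explore from Trondheim.
Distance 1: reach Bergen.
Distance 2: reach Bodø, Hamar, Stavanger, Tromsø.
Found Bodø.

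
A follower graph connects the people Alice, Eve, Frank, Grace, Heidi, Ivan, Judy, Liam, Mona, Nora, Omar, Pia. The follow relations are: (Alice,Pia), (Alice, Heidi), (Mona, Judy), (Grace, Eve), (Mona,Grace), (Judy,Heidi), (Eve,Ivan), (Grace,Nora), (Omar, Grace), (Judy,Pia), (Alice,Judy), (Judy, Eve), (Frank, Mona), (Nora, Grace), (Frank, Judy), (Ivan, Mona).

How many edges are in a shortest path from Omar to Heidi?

6

Distance 0: Omar.
Distance 1: Grace.
Distance 2: Eve, Nora.
Distance 3: Ivan.
Distance 4: Mona.
Distance 5: Judy.
Distance 6: Heidi, Pia — contains Heidi.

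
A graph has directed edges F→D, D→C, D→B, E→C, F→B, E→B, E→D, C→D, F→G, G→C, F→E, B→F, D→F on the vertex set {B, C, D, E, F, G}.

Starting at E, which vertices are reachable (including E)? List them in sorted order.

B, C, D, E, F, G

Start at E.
Its neighbours: B, C, D.
Then their neighbours: F.
Then next layer: G.
Every vertex is now reached.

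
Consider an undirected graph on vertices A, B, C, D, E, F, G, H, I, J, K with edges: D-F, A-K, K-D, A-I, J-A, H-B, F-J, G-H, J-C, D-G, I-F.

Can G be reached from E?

E has no edges, so nothing is reachable from it.

No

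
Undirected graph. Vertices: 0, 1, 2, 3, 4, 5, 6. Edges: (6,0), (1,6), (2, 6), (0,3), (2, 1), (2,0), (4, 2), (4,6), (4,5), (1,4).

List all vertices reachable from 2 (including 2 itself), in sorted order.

Start at 2.
Its neighbours: 0, 1, 4, 6.
Then their neighbours: 3, 5.
Every vertex is now reached.

0, 1, 2, 3, 4, 5, 6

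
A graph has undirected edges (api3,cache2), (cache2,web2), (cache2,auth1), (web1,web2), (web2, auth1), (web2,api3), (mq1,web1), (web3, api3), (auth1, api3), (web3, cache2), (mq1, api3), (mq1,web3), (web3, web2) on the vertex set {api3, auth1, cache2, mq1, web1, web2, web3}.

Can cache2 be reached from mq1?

Explore from mq1.
Distance 1: reach api3, web1, web3.
Distance 2: reach auth1, cache2, web2.
Found cache2.

Yes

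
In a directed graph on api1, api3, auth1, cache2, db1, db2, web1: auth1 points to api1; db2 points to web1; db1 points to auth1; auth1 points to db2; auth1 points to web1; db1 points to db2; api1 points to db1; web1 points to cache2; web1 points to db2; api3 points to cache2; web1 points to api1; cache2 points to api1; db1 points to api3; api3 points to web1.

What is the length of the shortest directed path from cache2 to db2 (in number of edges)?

3

Distance 0: cache2.
Distance 1: api1.
Distance 2: db1.
Distance 3: api3, auth1, db2 — contains db2.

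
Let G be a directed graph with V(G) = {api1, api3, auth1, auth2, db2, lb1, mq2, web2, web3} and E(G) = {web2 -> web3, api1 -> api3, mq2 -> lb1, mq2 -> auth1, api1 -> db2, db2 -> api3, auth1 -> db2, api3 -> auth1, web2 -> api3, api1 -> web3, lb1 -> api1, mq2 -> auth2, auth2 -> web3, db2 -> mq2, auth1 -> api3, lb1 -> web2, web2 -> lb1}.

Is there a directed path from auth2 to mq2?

Explore from auth2.
Distance 1: reach web3.
The search from auth2 is exhausted; no directed path reaches mq2.

No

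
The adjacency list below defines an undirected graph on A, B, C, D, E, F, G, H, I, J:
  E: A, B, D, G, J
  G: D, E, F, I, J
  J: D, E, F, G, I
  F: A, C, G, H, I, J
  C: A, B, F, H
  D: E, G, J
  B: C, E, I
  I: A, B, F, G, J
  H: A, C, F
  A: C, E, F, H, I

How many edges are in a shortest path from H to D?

3

Distance 0: H.
Distance 1: A, C, F.
Distance 2: B, E, G, I, J.
Distance 3: D — contains D.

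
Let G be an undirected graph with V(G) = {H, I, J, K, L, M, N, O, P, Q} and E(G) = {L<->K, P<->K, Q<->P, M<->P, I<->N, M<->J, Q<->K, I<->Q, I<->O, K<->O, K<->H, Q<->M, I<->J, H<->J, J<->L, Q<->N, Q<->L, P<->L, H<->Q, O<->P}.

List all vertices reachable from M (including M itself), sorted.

H, I, J, K, L, M, N, O, P, Q

Start at M.
Its neighbours: J, P, Q.
Then their neighbours: H, I, K, L, N, O.
Every vertex is now reached.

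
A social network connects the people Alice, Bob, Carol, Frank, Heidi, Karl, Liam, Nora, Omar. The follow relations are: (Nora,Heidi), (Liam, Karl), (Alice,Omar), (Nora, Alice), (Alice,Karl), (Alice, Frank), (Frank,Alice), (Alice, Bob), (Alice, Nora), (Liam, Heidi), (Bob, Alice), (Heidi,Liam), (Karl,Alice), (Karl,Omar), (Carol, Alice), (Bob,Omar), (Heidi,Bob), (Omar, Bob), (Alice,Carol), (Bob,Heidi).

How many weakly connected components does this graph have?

From Alice: component {Alice, Bob, Carol, Frank, Heidi, Karl, Liam, Nora, Omar}.
That's 1 component.

1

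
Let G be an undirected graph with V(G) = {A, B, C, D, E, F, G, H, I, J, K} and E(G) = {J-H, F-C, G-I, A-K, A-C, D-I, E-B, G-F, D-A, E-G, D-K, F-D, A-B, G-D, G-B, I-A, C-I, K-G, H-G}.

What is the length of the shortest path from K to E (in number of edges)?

2

Distance 0: K.
Distance 1: A, D, G.
Distance 2: B, C, E, F, H, I — contains E.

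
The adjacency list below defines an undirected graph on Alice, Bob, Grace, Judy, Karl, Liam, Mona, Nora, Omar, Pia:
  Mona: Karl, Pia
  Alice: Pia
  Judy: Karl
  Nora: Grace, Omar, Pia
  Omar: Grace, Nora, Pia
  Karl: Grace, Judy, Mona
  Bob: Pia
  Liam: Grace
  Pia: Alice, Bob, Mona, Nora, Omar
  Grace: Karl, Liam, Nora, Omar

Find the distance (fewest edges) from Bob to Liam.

4

Distance 0: Bob.
Distance 1: Pia.
Distance 2: Alice, Mona, Nora, Omar.
Distance 3: Grace, Karl.
Distance 4: Judy, Liam — contains Liam.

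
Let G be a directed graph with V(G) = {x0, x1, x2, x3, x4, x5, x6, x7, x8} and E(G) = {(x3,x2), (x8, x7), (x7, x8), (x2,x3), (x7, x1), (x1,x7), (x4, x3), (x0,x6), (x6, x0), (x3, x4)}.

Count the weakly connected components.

From x0: component {x0, x6}.
From x1: component {x1, x7, x8}.
From x2: component {x2, x3, x4}.
From x5: component {x5}.
That's 4 components.

4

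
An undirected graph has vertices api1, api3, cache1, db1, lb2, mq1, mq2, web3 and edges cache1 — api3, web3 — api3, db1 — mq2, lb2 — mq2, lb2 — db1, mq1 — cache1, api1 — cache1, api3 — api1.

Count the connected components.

2

From api1: component {api1, api3, cache1, mq1, web3}.
From db1: component {db1, lb2, mq2}.
That's 2 components.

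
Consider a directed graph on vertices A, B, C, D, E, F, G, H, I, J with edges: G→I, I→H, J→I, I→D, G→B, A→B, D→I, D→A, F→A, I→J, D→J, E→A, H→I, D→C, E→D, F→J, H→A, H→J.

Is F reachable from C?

No

C has no outgoing edges, so nothing is reachable from it.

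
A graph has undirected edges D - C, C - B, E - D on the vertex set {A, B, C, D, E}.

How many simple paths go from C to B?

1

C–B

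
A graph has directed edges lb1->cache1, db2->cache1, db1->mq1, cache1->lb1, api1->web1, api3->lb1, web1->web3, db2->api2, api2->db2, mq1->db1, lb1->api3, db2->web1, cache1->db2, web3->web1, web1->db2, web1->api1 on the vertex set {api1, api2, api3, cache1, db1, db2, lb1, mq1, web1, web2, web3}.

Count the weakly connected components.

3

From api1: component {api1, api2, api3, cache1, db2, lb1, web1, web3}.
From db1: component {db1, mq1}.
From web2: component {web2}.
That's 3 components.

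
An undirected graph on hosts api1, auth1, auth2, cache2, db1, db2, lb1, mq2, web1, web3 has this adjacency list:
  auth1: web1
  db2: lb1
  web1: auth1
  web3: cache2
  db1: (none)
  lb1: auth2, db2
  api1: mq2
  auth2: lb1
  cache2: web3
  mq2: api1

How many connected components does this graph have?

From api1: component {api1, mq2}.
From auth1: component {auth1, web1}.
From auth2: component {auth2, db2, lb1}.
From cache2: component {cache2, web3}.
From db1: component {db1}.
That's 5 components.

5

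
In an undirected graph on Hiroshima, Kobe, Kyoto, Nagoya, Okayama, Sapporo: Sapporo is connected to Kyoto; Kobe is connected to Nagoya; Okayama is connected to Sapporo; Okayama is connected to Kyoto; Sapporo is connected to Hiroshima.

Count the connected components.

2

From Hiroshima: component {Hiroshima, Kyoto, Okayama, Sapporo}.
From Kobe: component {Kobe, Nagoya}.
That's 2 components.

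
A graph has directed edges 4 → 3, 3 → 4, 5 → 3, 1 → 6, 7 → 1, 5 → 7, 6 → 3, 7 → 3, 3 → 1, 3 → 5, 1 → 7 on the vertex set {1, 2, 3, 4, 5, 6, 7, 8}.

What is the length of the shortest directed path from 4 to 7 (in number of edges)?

3

Distance 0: 4.
Distance 1: 3.
Distance 2: 1, 5.
Distance 3: 6, 7 — contains 7.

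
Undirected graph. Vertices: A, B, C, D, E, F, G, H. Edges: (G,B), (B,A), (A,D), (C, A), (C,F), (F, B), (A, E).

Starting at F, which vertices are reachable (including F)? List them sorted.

A, B, C, D, E, F, G

Start at F.
Its neighbours: B, C.
Then their neighbours: A, G.
Then next layer: D, E.
Nothing further is reachable.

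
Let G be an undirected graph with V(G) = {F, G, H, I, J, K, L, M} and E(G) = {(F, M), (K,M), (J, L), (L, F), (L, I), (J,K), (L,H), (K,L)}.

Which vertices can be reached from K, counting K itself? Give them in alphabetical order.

F, H, I, J, K, L, M

Start at K.
Its neighbours: J, L, M.
Then their neighbours: F, H, I.
Nothing further is reachable.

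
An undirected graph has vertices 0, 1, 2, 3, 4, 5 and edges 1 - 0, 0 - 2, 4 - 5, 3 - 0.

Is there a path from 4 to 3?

Explore from 4.
Distance 1: reach 5.
The search is exhausted without reaching 3; it lies in a different component.

No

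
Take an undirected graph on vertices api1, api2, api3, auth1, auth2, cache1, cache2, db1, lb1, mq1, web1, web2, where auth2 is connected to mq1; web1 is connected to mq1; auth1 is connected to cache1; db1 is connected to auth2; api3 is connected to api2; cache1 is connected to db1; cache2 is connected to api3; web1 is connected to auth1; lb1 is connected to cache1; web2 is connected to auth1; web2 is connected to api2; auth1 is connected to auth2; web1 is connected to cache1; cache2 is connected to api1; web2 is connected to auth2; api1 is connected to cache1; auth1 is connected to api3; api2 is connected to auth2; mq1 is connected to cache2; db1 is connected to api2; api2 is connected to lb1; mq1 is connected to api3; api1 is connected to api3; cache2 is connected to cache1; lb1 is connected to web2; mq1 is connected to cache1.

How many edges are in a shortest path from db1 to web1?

2

Distance 0: db1.
Distance 1: api2, auth2, cache1.
Distance 2: api1, api3, auth1, cache2, lb1, mq1, web1, web2 — contains web1.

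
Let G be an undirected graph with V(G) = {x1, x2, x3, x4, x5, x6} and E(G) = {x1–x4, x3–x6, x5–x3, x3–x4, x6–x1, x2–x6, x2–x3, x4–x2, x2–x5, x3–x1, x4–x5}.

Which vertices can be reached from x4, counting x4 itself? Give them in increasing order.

x1, x2, x3, x4, x5, x6

Start at x4.
Its neighbours: x1, x2, x3, x5.
Then their neighbours: x6.
Every vertex is now reached.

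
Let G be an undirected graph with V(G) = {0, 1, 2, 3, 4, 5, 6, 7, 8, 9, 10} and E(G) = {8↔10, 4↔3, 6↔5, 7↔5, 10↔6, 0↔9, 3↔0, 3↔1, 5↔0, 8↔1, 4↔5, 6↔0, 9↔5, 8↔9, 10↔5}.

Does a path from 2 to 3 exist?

2 has no edges, so nothing is reachable from it.

No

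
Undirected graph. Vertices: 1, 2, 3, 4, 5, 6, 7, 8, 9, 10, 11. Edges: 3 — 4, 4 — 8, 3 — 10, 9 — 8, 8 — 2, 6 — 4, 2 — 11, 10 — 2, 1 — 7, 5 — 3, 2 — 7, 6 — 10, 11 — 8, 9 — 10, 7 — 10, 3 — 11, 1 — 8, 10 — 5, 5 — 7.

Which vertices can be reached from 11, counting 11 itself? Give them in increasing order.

Start at 11.
Its neighbours: 2, 3, 8.
Then their neighbours: 1, 4, 5, 7, 9, 10.
Then next layer: 6.
Every vertex is now reached.

1, 2, 3, 4, 5, 6, 7, 8, 9, 10, 11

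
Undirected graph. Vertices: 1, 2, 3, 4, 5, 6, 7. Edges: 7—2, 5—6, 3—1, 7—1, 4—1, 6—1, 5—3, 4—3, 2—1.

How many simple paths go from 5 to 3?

5–3
5–6–1–3
5–6–1–4–3

3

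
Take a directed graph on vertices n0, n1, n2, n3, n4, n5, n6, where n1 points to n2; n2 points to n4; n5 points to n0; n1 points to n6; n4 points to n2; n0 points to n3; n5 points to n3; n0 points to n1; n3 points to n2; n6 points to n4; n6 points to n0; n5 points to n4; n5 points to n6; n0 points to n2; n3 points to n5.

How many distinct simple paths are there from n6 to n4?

5

n6→n0→n1→n2→n4
n6→n0→n2→n4
n6→n0→n3→n2→n4
n6→n0→n3→n5→n4
n6→n4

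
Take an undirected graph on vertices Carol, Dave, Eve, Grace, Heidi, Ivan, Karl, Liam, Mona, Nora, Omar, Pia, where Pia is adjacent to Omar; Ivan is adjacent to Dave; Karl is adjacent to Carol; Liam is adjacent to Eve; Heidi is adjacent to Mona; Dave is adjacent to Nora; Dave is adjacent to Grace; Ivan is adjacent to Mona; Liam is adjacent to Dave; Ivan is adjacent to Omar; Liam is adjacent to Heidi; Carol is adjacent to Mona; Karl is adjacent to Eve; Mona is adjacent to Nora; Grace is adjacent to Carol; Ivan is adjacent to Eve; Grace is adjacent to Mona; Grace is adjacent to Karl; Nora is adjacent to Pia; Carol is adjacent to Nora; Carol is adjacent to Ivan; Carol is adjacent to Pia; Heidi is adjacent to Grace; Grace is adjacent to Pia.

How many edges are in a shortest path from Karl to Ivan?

Distance 0: Karl.
Distance 1: Carol, Eve, Grace.
Distance 2: Dave, Heidi, Ivan, Liam, Mona, Nora, Pia — contains Ivan.

2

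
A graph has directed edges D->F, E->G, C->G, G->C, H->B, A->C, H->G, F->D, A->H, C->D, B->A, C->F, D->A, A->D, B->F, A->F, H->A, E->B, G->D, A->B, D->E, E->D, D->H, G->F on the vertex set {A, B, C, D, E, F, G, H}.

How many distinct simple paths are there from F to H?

F→D→A→H
F→D→E→B→A→H
F→D→H

3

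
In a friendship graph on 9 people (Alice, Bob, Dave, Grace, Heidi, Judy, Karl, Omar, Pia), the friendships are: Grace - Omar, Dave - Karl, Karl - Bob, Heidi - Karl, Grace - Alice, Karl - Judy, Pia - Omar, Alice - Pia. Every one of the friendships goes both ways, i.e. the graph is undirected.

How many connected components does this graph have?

2

From Alice: component {Alice, Grace, Omar, Pia}.
From Bob: component {Bob, Dave, Heidi, Judy, Karl}.
That's 2 components.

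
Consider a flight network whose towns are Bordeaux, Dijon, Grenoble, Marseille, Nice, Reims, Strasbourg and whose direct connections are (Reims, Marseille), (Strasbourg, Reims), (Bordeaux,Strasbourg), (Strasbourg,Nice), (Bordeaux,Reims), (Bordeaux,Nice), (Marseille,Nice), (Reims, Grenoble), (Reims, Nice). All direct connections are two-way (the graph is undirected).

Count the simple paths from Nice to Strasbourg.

7

Nice–Bordeaux–Reims–Strasbourg
Nice–Bordeaux–Strasbourg
Nice–Marseille–Reims–Bordeaux–Strasbourg
Nice–Marseille–Reims–Strasbourg
Nice–Reims–Bordeaux–Strasbourg
Nice–Reims–Strasbourg
Nice–Strasbourg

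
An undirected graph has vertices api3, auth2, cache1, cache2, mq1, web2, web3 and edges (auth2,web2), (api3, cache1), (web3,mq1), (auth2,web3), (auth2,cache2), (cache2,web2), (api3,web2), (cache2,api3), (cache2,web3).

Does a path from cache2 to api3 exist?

Explore from cache2.
Distance 1: reach api3, auth2, web2, web3.
Found api3.

Yes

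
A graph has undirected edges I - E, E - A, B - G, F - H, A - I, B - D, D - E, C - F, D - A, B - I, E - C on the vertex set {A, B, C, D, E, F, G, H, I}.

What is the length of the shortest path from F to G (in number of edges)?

5

Distance 0: F.
Distance 1: C, H.
Distance 2: E.
Distance 3: A, D, I.
Distance 4: B.
Distance 5: G — contains G.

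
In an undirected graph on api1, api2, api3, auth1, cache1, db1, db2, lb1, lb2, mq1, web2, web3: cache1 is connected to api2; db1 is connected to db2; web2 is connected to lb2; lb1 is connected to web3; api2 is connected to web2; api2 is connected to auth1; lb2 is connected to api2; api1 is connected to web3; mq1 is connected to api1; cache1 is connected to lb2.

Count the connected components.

From api1: component {api1, lb1, mq1, web3}.
From api2: component {api2, auth1, cache1, lb2, web2}.
From api3: component {api3}.
From db1: component {db1, db2}.
That's 4 components.

4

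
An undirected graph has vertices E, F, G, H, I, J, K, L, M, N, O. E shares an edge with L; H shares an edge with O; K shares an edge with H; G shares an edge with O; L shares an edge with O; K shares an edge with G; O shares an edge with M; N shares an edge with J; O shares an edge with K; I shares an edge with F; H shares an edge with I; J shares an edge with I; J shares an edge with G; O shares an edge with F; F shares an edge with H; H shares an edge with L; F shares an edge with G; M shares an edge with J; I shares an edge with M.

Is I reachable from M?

Yes

Explore from M.
Distance 1: reach I, J, O.
Found I.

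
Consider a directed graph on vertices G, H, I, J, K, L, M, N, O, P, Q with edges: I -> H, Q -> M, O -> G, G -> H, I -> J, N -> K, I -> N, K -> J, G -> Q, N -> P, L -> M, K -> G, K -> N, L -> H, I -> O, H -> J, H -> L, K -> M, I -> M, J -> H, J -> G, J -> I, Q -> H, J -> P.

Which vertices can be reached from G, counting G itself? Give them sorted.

Start at G.
Its neighbours: H, Q.
Then their neighbours: J, L, M.
Then next layer: I, P.
Then next layer: N, O.
Then next layer: K.
Every vertex is now reached.

G, H, I, J, K, L, M, N, O, P, Q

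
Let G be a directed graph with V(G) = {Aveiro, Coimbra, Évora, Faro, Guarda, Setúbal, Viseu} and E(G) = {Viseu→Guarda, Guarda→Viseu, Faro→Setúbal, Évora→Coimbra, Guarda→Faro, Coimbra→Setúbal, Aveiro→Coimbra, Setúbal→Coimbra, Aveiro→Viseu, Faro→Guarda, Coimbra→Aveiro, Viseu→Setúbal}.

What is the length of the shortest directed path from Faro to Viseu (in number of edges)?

Distance 0: Faro.
Distance 1: Guarda, Setúbal.
Distance 2: Coimbra, Viseu — contains Viseu.

2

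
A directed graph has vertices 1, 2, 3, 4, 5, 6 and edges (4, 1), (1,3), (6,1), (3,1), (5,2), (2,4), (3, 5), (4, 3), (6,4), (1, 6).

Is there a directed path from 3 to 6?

Explore from 3.
Distance 1: reach 1, 5.
Distance 2: reach 2, 6.
Found 6.

Yes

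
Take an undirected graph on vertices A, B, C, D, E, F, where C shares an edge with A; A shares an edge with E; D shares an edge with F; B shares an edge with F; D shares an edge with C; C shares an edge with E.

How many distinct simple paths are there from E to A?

E–A
E–C–A

2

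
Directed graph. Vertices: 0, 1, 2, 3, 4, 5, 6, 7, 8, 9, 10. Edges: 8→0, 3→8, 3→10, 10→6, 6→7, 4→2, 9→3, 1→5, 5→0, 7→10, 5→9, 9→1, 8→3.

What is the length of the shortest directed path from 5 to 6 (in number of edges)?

4

Distance 0: 5.
Distance 1: 0, 9.
Distance 2: 1, 3.
Distance 3: 8, 10.
Distance 4: 6 — contains 6.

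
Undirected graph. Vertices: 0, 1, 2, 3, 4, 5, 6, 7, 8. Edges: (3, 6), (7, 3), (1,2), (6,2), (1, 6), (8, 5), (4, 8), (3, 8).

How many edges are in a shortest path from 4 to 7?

3

Distance 0: 4.
Distance 1: 8.
Distance 2: 3, 5.
Distance 3: 6, 7 — contains 7.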